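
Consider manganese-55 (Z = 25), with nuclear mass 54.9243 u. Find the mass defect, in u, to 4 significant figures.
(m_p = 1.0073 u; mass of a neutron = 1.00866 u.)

0.5180 u

Mass of separated nucleons = 25(1.0073) + 30(1.00866) = 25.1825 + 30.25980 = 55.44230 u
Mass defect Δm = 55.44230 − 54.9243 = 0.51800 u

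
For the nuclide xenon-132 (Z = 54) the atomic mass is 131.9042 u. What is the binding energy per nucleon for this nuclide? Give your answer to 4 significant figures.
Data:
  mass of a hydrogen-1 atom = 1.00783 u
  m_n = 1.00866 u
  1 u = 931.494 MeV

8.426 MeV/nucleon

Z = 54, so N = A − Z = 132 − 54 = 78.
Mass of separated nucleons = 54(1.00783) + 78(1.00866) = 54.42282 + 78.67548 = 133.09830 u
Δm = 133.09830 − 131.9042 = 1.19410 u
Converting to energy: 1.19410 u × 931.494 MeV/u = 1112.297 MeV
BE/A = 1112.297 MeV / 132 = 8.426 MeV/nucleon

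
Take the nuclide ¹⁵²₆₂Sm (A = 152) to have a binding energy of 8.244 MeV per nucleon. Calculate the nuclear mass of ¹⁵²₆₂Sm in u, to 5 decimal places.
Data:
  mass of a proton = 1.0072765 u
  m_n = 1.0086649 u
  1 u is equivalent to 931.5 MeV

Total binding energy = 152 × 8.244 = 1253.088 MeV
Mass defect = 1253.088 MeV / (931.5 MeV/u) = 1.3452367 u
Constituent mass = 62(1.0072765) + 90(1.0086649) = 153.2309840 u
Nuclear mass = 153.2309840 − 1.3452367 = 151.8857473 u ≈ 151.88575 u (to 5 decimal places)

151.88575 u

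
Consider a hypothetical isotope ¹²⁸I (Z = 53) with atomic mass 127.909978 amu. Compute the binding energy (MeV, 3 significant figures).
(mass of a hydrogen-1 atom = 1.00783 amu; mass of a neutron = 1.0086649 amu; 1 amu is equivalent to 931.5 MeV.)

1080 MeV

Σm = 53·m(¹H) + 75·m_n = 53.41499 + 75.6498675 = 129.0648575 amu
Mass defect Δm = 129.0648575 − 127.909978 = 1.1548795 amu
Binding energy = Δm·c² = 1.1548795 × 931.5 MeV/amu = 1075.77 MeV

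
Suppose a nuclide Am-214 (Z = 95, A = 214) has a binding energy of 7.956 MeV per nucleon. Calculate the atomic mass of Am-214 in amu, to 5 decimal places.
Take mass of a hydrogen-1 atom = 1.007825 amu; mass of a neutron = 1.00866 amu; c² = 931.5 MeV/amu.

Total binding energy = 214 × 7.956 = 1702.584 MeV
Mass defect = 1702.584 MeV / (931.5 MeV/amu) = 1.8277874 amu
Constituent mass = 95(1.007825) + 119(1.00866) = 215.773915 amu
Atomic mass = 215.773915 − 1.8277874 = 213.9461276 amu ≈ 213.94613 amu (to 5 decimal places)

213.94613 amu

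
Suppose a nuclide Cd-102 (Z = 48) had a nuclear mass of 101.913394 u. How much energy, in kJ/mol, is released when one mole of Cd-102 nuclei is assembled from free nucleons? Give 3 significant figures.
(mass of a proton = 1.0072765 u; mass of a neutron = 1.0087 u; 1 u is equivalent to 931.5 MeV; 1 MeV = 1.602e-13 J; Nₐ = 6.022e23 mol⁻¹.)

8.14e+10 kJ/mol

Z = 48, so N = A − Z = 102 − 48 = 54.
Σm = 48·m_p + 54·m_n = 48.3492720 + 54.4698 = 102.8190720 u
The mass defect is 102.8190720 − 101.913394 = 0.9056780 u.
Converting to energy: 0.9056780 u × 931.5 MeV/u = 843.639 MeV
Per nucleus in joules: 843.639 MeV × 1.602e-13 J/MeV = 1.3515e-10 J
Per mole: 1.3515e-10 J × 6.022e23 mol⁻¹ = 8.1387e+13 J/mol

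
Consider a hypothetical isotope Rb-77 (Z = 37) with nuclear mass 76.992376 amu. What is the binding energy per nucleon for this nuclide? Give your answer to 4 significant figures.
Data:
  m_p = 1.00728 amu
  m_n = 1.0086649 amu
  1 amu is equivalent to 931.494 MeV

The nucleus contains 37 protons and 77 − 37 = 40 neutrons.
Σm = 37·m_p + 40·m_n = 37.26936 + 40.3465960 = 77.6159560 amu
The mass defect is 77.6159560 − 76.992376 = 0.6235800 amu.
E_B = 0.6235800 × 931.494 = 580.861 MeV
BE/A = 580.861 MeV / 77 = 7.544 MeV/nucleon

7.544 MeV/nucleon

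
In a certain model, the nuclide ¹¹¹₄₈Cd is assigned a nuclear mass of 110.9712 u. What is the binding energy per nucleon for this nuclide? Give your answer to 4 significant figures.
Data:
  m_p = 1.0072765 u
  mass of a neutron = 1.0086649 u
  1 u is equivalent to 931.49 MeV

Σm = 48·m_p + 63·m_n = 48.3492720 + 63.5458887 = 111.8951607 u
The mass defect is 111.8951607 − 110.9712 = 0.9239607 u.
E_B = 0.9239607 × 931.49 = 860.660 MeV
Dividing by A = 111 gives 7.754 MeV per nucleon.

7.754 MeV/nucleon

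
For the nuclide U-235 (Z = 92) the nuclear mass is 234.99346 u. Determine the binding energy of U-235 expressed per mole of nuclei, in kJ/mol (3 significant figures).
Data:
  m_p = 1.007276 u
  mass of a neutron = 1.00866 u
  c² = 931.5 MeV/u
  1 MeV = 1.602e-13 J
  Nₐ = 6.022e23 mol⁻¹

Σm = 92·m_p + 143·m_n = 92.669392 + 144.23838 = 236.907772 u
The mass defect is 236.907772 − 234.99346 = 1.914312 u.
Binding energy = Δm·c² = 1.914312 × 931.5 MeV/u = 1783.18 MeV
Per nucleus in joules: 1783.18 MeV × 1.602e-13 J/MeV = 2.8567e-10 J
Per mole: 2.8567e-10 J × 6.022e23 mol⁻¹ = 1.7203e+14 J/mol

1.72e+11 kJ/mol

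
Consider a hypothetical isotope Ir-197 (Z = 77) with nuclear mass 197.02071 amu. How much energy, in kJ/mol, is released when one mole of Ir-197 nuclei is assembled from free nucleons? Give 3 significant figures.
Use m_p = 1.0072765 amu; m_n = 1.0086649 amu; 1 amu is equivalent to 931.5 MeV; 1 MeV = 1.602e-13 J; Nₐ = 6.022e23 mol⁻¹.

1.42e+11 kJ/mol

Z = 77, so N = A − Z = 197 − 77 = 120.
Total constituent mass: 77 × 1.0072765 + 120 × 1.0086649 = 198.6000785 amu
The mass defect is 198.6000785 − 197.02071 = 1.5793685 amu.
E_B = 1.5793685 × 931.5 = 1471.18 MeV
Per nucleus in joules: 1471.18 MeV × 1.602e-13 J/MeV = 2.3568e-10 J
Per mole: 2.3568e-10 J × 6.022e23 mol⁻¹ = 1.4193e+14 J/mol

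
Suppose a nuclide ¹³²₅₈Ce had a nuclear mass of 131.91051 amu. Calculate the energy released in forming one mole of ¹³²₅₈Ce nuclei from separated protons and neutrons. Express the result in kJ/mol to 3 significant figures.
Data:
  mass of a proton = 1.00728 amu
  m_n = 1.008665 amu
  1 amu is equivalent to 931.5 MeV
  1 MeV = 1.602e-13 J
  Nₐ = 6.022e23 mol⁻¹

With 58 protons and 74 neutrons (A = 132):
Σm = 58·m_p + 74·m_n = 58.42224 + 74.641210 = 133.063450 amu
Δm = 133.063450 − 131.91051 = 1.152940 amu
Binding energy = Δm·c² = 1.152940 × 931.5 MeV/amu = 1073.96 MeV
Per nucleus in joules: 1073.96 MeV × 1.602e-13 J/MeV = 1.7205e-10 J
Per mole: 1.7205e-10 J × 6.022e23 mol⁻¹ = 1.0361e+14 J/mol

1.04e+11 kJ/mol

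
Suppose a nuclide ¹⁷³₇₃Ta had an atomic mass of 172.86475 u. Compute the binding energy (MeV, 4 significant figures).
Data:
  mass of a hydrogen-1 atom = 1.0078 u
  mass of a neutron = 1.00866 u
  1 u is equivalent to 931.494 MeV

Mass of separated nucleons = 73(1.0078) + 100(1.00866) = 73.5694 + 100.86600 = 174.43540 u
The mass defect is 174.43540 − 172.86475 = 1.57065 u.
Binding energy = Δm·c² = 1.57065 × 931.494 MeV/u = 1463.05 MeV

1463 MeV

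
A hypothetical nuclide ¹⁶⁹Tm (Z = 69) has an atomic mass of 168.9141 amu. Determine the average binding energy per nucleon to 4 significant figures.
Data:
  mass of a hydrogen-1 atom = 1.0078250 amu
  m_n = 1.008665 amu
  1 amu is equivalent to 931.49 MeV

8.225 MeV/nucleon

With 69 protons and 100 neutrons (A = 169):
Σm = 69·m(¹H) + 100·m_n = 69.5399250 + 100.866500 = 170.4064250 amu
Mass defect Δm = 170.4064250 − 168.9141 = 1.4923250 amu
E_B = 1.4923250 × 931.49 = 1390.09 MeV
Dividing by A = 169 gives 8.225 MeV per nucleon.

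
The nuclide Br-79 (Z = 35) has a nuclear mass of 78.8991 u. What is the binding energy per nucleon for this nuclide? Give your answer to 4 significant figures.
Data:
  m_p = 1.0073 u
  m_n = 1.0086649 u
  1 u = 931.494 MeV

Z = 35, so N = A − Z = 79 − 35 = 44.
Total constituent mass: 35 × 1.0073 + 44 × 1.0086649 = 79.6367556 u
The mass defect is 79.6367556 − 78.8991 = 0.7376556 u.
Converting to energy: 0.7376556 u × 931.494 MeV/u = 687.122 MeV
Dividing by A = 79 gives 8.698 MeV per nucleon.

8.698 MeV/nucleon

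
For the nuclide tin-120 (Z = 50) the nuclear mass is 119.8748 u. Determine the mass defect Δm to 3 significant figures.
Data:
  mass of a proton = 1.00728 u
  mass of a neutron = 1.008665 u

1.10 u

Z = 50, so N = A − Z = 120 − 50 = 70.
Σm = 50·m_p + 70·m_n = 50.36400 + 70.606550 = 120.970550 u
Mass defect Δm = 120.970550 − 119.8748 = 1.095750 u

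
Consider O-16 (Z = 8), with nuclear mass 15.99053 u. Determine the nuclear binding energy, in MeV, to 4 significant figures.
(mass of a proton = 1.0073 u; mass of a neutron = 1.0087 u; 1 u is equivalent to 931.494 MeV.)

Mass of separated nucleons = 8(1.0073) + 8(1.0087) = 8.0584 + 8.0696 = 16.1280 u
Mass defect Δm = 16.1280 − 15.99053 = 0.13747 u
Converting to energy: 0.13747 u × 931.494 MeV/u = 128.052 MeV

128.1 MeV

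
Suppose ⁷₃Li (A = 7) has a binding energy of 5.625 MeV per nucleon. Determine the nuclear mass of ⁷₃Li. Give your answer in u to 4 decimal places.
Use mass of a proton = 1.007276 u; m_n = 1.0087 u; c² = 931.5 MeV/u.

Total binding energy = 7 × 5.625 = 39.375 MeV
Mass defect = 39.375 MeV / (931.5 MeV/u) = 0.042271 u
Constituent mass = 3(1.007276) + 4(1.0087) = 7.056628 u
Nuclear mass = 7.056628 − 0.042271 = 7.014357 u ≈ 7.0144 u (to 4 decimal places)

7.0144 u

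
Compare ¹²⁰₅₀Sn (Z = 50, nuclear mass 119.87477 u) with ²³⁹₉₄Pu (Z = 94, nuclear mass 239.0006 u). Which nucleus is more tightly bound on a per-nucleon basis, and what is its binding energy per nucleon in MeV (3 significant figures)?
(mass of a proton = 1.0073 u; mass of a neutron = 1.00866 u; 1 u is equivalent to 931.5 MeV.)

¹²⁰₅₀Sn; 8.51 MeV/nucleon

¹²⁰₅₀Sn: Σm = 50(1.0073) + 70(1.00866) = 120.97120 u; Δm = 1.09643 u; E_B = 1021.3 MeV; E_B/A = 8.511 MeV
²³⁹₉₄Pu: Σm = 94(1.0073) + 145(1.00866) = 240.94190 u; Δm = 1.94130 u; E_B = 1808.3 MeV; E_B/A = 7.566 MeV
¹²⁰₅₀Sn has the higher binding energy per nucleon, so it is the more tightly bound nucleus.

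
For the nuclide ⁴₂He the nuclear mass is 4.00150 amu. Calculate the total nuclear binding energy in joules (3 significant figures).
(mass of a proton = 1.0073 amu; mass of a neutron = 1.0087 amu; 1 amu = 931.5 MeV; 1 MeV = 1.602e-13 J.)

4.55e-12 J

The nucleus contains 2 protons and 4 − 2 = 2 neutrons.
Mass of separated nucleons = 2(1.0073) + 2(1.0087) = 2.0146 + 2.0174 = 4.0320 amu
The mass defect is 4.0320 − 4.00150 = 0.03050 amu.
Converting to energy: 0.03050 amu × 931.5 MeV/amu = 28.4108 MeV
In joules: 28.4108 MeV × 1.602e-13 J/MeV = 4.5514e-12 J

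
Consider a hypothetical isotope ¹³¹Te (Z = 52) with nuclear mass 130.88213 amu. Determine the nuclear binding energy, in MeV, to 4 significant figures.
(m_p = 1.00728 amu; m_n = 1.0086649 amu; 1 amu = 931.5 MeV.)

Z = 52, so N = A − Z = 131 − 52 = 79.
Σm = 52·m_p + 79·m_n = 52.37856 + 79.6845271 = 132.0630871 amu
Δm = 132.0630871 − 130.88213 = 1.1809571 amu
Binding energy = Δm·c² = 1.1809571 × 931.5 MeV/amu = 1100.06 MeV

1100 MeV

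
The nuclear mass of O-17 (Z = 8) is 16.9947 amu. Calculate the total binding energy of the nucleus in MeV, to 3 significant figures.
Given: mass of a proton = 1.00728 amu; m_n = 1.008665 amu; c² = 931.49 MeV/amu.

Mass of separated nucleons = 8(1.00728) + 9(1.008665) = 8.05824 + 9.077985 = 17.136225 amu
The mass defect is 17.136225 − 16.9947 = 0.141525 amu.
E_B = 0.141525 × 931.49 = 131.829 MeV

132 MeV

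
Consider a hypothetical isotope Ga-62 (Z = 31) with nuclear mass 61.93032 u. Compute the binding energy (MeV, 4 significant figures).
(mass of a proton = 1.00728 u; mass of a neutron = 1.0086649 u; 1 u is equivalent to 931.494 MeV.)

525.3 MeV

Total constituent mass: 31 × 1.00728 + 31 × 1.0086649 = 62.4942919 u
Mass defect Δm = 62.4942919 − 61.93032 = 0.5639719 u
E_B = 0.5639719 × 931.494 = 525.336 MeV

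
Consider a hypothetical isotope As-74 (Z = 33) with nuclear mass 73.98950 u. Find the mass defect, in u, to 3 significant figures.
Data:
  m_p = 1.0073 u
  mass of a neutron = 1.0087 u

0.608 u

With 33 protons and 41 neutrons (A = 74):
Mass of separated nucleons = 33(1.0073) + 41(1.0087) = 33.2409 + 41.3567 = 74.5976 u
The mass defect is 74.5976 − 73.98950 = 0.60810 u.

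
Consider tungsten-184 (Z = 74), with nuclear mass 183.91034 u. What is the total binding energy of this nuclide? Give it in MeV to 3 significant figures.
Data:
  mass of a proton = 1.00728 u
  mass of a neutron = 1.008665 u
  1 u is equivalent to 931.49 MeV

1470 MeV

Total constituent mass: 74 × 1.00728 + 110 × 1.008665 = 185.491870 u
Δm = 185.491870 − 183.91034 = 1.581530 u
Binding energy = Δm·c² = 1.581530 × 931.49 MeV/u = 1473.18 MeV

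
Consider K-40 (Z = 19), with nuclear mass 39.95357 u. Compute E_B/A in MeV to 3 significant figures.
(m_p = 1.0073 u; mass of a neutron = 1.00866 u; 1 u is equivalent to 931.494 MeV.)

With 19 protons and 21 neutrons (A = 40):
Σm = 19·m_p + 21·m_n = 19.1387 + 21.18186 = 40.32056 u
The mass defect is 40.32056 − 39.95357 = 0.36699 u.
Converting to energy: 0.36699 u × 931.494 MeV/u = 341.849 MeV
Per nucleon: 341.849 / 40 = 8.546 MeV

8.55 MeV/nucleon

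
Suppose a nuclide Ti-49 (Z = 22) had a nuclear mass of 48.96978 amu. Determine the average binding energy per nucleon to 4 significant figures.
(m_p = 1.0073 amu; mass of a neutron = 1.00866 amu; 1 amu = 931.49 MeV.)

8.072 MeV/nucleon

Z = 22, so N = A − Z = 49 − 22 = 27.
Total constituent mass: 22 × 1.0073 + 27 × 1.00866 = 49.39442 amu
Δm = 49.39442 − 48.96978 = 0.42464 amu
E_B = 0.42464 × 931.49 = 395.548 MeV
Per nucleon: 395.548 / 49 = 8.072 MeV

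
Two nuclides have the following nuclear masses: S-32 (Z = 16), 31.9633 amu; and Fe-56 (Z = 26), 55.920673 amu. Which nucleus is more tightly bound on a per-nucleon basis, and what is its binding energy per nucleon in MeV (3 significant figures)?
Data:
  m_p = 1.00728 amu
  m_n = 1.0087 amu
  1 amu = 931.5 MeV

Fe-56; 8.81 MeV/nucleon

S-32: Σm = 16(1.00728) + 16(1.0087) = 32.25568 amu; Δm = 0.29238 amu; E_B = 272.35 MeV; E_B/A = 8.511 MeV
Fe-56: Σm = 26(1.00728) + 30(1.0087) = 56.45028 amu; Δm = 0.529607 amu; E_B = 493.33 MeV; E_B/A = 8.809 MeV
Fe-56 has the higher binding energy per nucleon, so it is the more tightly bound nucleus.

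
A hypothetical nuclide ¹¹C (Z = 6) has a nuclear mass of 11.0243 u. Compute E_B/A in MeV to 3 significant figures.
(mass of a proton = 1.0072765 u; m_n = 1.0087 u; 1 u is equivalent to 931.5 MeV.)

Z = 6, so N = A − Z = 11 − 6 = 5.
Total constituent mass: 6 × 1.0072765 + 5 × 1.0087 = 11.0871590 u
Δm = 11.0871590 − 11.0243 = 0.0628590 u
E_B = 0.0628590 × 931.5 = 58.5532 MeV
Dividing by A = 11 gives 5.323 MeV per nucleon.

5.32 MeV/nucleon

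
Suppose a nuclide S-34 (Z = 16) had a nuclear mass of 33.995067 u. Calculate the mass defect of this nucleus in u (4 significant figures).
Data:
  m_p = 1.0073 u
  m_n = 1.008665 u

0.2777 u

The nucleus contains 16 protons and 34 − 16 = 18 neutrons.
Mass of separated nucleons = 16(1.0073) + 18(1.008665) = 16.1168 + 18.155970 = 34.272770 u
Δm = 34.272770 − 33.995067 = 0.277703 u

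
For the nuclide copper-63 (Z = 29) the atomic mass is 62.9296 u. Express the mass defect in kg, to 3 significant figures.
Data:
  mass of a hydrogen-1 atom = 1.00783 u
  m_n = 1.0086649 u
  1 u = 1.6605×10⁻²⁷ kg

9.83e-28 kg

With 29 protons and 34 neutrons (A = 63):
Mass of separated nucleons = 29(1.00783) + 34(1.0086649) = 29.22707 + 34.2946066 = 63.5216766 u
Mass defect Δm = 63.5216766 − 62.9296 = 0.5920766 u
In SI units: 0.5920766 u × 1.6605×10⁻²⁷ kg/u = 9.8314e-28 kg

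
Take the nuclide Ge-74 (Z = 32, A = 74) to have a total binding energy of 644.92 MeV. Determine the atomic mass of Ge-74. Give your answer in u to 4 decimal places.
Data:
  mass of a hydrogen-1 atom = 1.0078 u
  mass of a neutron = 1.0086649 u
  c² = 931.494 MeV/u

Mass defect = 644.92 MeV / (931.494 MeV/u) = 0.692350 u
Constituent mass = 32(1.0078) + 42(1.0086649) = 74.6135258 u
Atomic mass = 74.6135258 − 0.692350 = 73.9211758 u ≈ 73.9212 u (to 4 decimal places)

73.9212 u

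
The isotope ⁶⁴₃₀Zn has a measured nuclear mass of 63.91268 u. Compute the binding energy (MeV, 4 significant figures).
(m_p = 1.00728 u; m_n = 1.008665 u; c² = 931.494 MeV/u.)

Total constituent mass: 30 × 1.00728 + 34 × 1.008665 = 64.513010 u
Mass defect Δm = 64.513010 − 63.91268 = 0.600330 u
Binding energy = Δm·c² = 0.600330 × 931.494 MeV/u = 559.204 MeV

559.2 MeV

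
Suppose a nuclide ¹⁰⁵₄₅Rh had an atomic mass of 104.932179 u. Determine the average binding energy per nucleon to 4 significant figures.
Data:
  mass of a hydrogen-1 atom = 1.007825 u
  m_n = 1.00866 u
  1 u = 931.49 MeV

8.335 MeV/nucleon

Σm = 45·m(¹H) + 60·m_n = 45.352125 + 60.51960 = 105.871725 u
Δm = 105.871725 − 104.932179 = 0.939546 u
Binding energy = Δm·c² = 0.939546 × 931.49 MeV/u = 875.178 MeV
Per nucleon: 875.178 / 105 = 8.335 MeV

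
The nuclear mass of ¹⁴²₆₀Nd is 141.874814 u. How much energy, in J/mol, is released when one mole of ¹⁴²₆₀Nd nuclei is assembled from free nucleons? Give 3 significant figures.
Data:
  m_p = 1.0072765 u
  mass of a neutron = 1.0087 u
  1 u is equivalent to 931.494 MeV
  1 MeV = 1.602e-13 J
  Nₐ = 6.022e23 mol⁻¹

1.15e+14 J/mol

With 60 protons and 82 neutrons (A = 142):
Total constituent mass: 60 × 1.0072765 + 82 × 1.0087 = 143.1499900 u
Mass defect Δm = 143.1499900 − 141.874814 = 1.2751760 u
Binding energy = Δm·c² = 1.2751760 × 931.494 MeV/u = 1187.82 MeV
Per nucleus in joules: 1187.82 MeV × 1.602e-13 J/MeV = 1.9029e-10 J
Per mole: 1.9029e-10 J × 6.022e23 mol⁻¹ = 1.1459e+14 J/mol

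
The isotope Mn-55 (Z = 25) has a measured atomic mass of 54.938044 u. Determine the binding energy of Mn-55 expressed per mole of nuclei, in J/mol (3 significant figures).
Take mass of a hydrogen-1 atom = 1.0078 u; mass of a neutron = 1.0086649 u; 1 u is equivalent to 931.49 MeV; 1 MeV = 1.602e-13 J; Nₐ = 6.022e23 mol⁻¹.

4.65e+13 J/mol

Z = 25, so N = A − Z = 55 − 25 = 30.
Total constituent mass: 25 × 1.0078 + 30 × 1.0086649 = 55.4549470 u
The mass defect is 55.4549470 − 54.938044 = 0.5169030 u.
Binding energy = Δm·c² = 0.5169030 × 931.49 MeV/u = 481.490 MeV
Per nucleus in joules: 481.490 MeV × 1.602e-13 J/MeV = 7.7135e-11 J
Per mole: 7.7135e-11 J × 6.022e23 mol⁻¹ = 4.6451e+13 J/mol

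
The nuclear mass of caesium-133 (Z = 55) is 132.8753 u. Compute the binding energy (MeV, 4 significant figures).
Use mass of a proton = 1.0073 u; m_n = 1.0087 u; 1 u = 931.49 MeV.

The nucleus contains 55 protons and 133 − 55 = 78 neutrons.
Total constituent mass: 55 × 1.0073 + 78 × 1.0087 = 134.0801 u
Δm = 134.0801 − 132.8753 = 1.2048 u
E_B = 1.2048 × 931.49 = 1122.26 MeV

1122 MeV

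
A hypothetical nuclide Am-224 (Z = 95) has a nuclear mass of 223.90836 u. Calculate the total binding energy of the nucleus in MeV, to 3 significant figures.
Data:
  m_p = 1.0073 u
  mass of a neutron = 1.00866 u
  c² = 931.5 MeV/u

Z = 95, so N = A − Z = 224 − 95 = 129.
Σm = 95·m_p + 129·m_n = 95.6935 + 130.11714 = 225.81064 u
Mass defect Δm = 225.81064 − 223.90836 = 1.90228 u
Converting to energy: 1.90228 u × 931.5 MeV/u = 1771.97 MeV

1770 MeV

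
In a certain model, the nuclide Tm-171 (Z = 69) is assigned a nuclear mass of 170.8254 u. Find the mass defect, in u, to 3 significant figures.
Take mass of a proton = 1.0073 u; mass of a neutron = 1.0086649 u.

1.56 u

Total constituent mass: 69 × 1.0073 + 102 × 1.0086649 = 172.3875198 u
Mass defect Δm = 172.3875198 − 170.8254 = 1.5621198 u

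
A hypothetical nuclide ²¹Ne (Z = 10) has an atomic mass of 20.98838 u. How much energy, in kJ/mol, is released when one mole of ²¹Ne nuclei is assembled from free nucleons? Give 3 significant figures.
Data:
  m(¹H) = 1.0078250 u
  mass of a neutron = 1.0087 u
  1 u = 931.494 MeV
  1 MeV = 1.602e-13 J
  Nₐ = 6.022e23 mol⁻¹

The nucleus contains 10 protons and 21 − 10 = 11 neutrons.
Σm = 10·m(¹H) + 11·m_n = 10.0782500 + 11.0957 = 21.1739500 u
Δm = 21.1739500 − 20.98838 = 0.1855700 u
Converting to energy: 0.1855700 u × 931.494 MeV/u = 172.857 MeV
Per nucleus in joules: 172.857 MeV × 1.602e-13 J/MeV = 2.7692e-11 J
Per mole: 2.7692e-11 J × 6.022e23 mol⁻¹ = 1.6676e+13 J/mol

1.67e+10 kJ/mol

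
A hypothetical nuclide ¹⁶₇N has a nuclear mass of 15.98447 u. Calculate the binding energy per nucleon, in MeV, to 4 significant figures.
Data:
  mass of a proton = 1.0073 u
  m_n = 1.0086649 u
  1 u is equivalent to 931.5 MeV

Z = 7, so N = A − Z = 16 − 7 = 9.
Total constituent mass: 7 × 1.0073 + 9 × 1.0086649 = 16.1290841 u
Mass defect Δm = 16.1290841 − 15.98447 = 0.1446141 u
Binding energy = Δm·c² = 0.1446141 × 931.5 MeV/u = 134.708 MeV
BE/A = 134.708 MeV / 16 = 8.419 MeV/nucleon

8.419 MeV/nucleon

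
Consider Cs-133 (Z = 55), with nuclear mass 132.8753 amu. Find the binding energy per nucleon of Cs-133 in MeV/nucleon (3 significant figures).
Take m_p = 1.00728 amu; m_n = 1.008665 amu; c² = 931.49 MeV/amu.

8.41 MeV/nucleon

Mass of separated nucleons = 55(1.00728) + 78(1.008665) = 55.40040 + 78.675870 = 134.076270 amu
Δm = 134.076270 − 132.8753 = 1.200970 amu
Binding energy = Δm·c² = 1.200970 × 931.49 MeV/amu = 1118.69 MeV
BE/A = 1118.69 MeV / 133 = 8.411 MeV/nucleon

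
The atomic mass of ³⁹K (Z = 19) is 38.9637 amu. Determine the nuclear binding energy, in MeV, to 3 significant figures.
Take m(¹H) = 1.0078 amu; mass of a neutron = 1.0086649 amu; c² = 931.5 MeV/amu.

Z = 19, so N = A − Z = 39 − 19 = 20.
Total constituent mass: 19 × 1.0078 + 20 × 1.0086649 = 39.3214980 amu
Δm = 39.3214980 − 38.9637 = 0.3577980 amu
Binding energy = Δm·c² = 0.3577980 × 931.5 MeV/amu = 333.289 MeV

333 MeV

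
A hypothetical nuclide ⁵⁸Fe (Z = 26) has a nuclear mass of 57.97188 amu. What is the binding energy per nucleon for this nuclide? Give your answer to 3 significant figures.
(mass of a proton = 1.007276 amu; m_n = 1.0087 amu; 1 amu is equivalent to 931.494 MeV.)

The nucleus contains 26 protons and 58 − 26 = 32 neutrons.
Σm = 26·m_p + 32·m_n = 26.189176 + 32.2784 = 58.467576 amu
The mass defect is 58.467576 − 57.97188 = 0.495696 amu.
E_B = 0.495696 × 931.494 = 461.738 MeV
Per nucleon: 461.738 / 58 = 7.961 MeV

7.96 MeV/nucleon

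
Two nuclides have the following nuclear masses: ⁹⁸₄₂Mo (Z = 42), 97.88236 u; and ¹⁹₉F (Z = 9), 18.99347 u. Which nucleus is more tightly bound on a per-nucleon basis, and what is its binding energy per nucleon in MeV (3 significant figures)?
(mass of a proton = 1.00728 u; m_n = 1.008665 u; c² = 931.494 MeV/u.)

⁹⁸₄₂Mo: Σm = 42(1.00728) + 56(1.008665) = 98.791000 u; Δm = 0.908640 u; E_B = 846.39 MeV; E_B/A = 8.637 MeV
¹⁹₉F: Σm = 9(1.00728) + 10(1.008665) = 19.152170 u; Δm = 0.158700 u; E_B = 147.828 MeV; E_B/A = 7.780 MeV
⁹⁸₄₂Mo has the higher binding energy per nucleon, so it is the more tightly bound nucleus.

⁹⁸₄₂Mo; 8.64 MeV/nucleon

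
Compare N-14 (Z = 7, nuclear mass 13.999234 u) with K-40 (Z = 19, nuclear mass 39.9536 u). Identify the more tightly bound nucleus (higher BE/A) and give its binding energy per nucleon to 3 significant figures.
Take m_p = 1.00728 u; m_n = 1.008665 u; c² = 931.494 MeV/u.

K-40; 8.54 MeV/nucleon

N-14: Σm = 7(1.00728) + 7(1.008665) = 14.111615 u; Δm = 0.112381 u; E_B = 104.68 MeV; E_B/A = 7.477 MeV
K-40: Σm = 19(1.00728) + 21(1.008665) = 40.320285 u; Δm = 0.366685 u; E_B = 341.56 MeV; E_B/A = 8.539 MeV
K-40 has the higher binding energy per nucleon, so it is the more tightly bound nucleus.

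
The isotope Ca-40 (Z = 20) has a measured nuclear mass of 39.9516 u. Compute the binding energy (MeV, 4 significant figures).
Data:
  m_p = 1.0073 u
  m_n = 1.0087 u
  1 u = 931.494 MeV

The nucleus contains 20 protons and 40 − 20 = 20 neutrons.
Σm = 20·m_p + 20·m_n = 20.1460 + 20.1740 = 40.3200 u
Mass defect Δm = 40.3200 − 39.9516 = 0.3684 u
Converting to energy: 0.3684 u × 931.494 MeV/u = 343.162 MeV

343.2 MeV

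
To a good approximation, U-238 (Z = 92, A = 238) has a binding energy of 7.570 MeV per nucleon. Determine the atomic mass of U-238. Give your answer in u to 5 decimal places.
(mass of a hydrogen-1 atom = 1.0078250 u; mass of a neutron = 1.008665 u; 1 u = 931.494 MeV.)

Total binding energy = 238 × 7.570 = 1801.660 MeV
Mass defect = 1801.660 MeV / (931.494 MeV/u) = 1.9341617 u
Constituent mass = 92(1.0078250) + 146(1.008665) = 239.9849900 u
Atomic mass = 239.9849900 − 1.9341617 = 238.0508283 u ≈ 238.05083 u (to 5 decimal places)

238.05083 u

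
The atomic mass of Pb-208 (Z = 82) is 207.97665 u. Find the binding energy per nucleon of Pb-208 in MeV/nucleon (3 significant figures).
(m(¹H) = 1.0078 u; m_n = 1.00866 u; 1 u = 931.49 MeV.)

7.86 MeV/nucleon

Z = 82, so N = A − Z = 208 − 82 = 126.
Total constituent mass: 82 × 1.0078 + 126 × 1.00866 = 209.73076 u
Δm = 209.73076 − 207.97665 = 1.75411 u
Binding energy = Δm·c² = 1.75411 × 931.49 MeV/u = 1633.94 MeV
BE/A = 1633.94 MeV / 208 = 7.855 MeV/nucleon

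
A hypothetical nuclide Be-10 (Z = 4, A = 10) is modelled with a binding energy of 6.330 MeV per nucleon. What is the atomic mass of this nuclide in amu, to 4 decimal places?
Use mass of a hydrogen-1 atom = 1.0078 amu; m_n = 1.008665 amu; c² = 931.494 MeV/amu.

Total binding energy = 10 × 6.330 = 63.300 MeV
Mass defect = 63.300 MeV / (931.494 MeV/amu) = 0.067955 amu
Constituent mass = 4(1.0078) + 6(1.008665) = 10.083190 amu
Atomic mass = 10.083190 − 0.067955 = 10.015235 amu ≈ 10.0152 amu (to 4 decimal places)

10.0152 amu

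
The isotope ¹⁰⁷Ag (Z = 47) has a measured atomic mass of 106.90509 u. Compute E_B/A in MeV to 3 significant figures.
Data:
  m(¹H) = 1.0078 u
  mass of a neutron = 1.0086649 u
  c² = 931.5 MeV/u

8.54 MeV/nucleon

Total constituent mass: 47 × 1.0078 + 60 × 1.0086649 = 107.8864940 u
The mass defect is 107.8864940 − 106.90509 = 0.9814040 u.
E_B = 0.9814040 × 931.5 = 914.178 MeV
Dividing by A = 107 gives 8.544 MeV per nucleon.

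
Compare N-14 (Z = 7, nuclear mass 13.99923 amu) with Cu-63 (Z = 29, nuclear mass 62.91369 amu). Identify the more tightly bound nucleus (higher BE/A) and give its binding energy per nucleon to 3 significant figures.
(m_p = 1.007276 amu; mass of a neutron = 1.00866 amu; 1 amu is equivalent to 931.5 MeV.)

N-14: Σm = 7(1.007276) + 7(1.00866) = 14.111552 amu; Δm = 0.112322 amu; E_B = 104.628 MeV; E_B/A = 7.473 MeV
Cu-63: Σm = 29(1.007276) + 34(1.00866) = 63.505444 amu; Δm = 0.591754 amu; E_B = 551.22 MeV; E_B/A = 8.750 MeV
Cu-63 has the higher binding energy per nucleon, so it is the more tightly bound nucleus.

Cu-63; 8.75 MeV/nucleon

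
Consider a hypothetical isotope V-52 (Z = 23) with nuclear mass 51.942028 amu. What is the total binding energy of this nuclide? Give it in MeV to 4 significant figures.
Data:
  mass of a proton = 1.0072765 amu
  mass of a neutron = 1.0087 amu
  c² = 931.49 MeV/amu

444.9 MeV

With 23 protons and 29 neutrons (A = 52):
Σm = 23·m_p + 29·m_n = 23.1673595 + 29.2523 = 52.4196595 amu
Mass defect Δm = 52.4196595 − 51.942028 = 0.4776315 amu
E_B = 0.4776315 × 931.49 = 444.909 MeV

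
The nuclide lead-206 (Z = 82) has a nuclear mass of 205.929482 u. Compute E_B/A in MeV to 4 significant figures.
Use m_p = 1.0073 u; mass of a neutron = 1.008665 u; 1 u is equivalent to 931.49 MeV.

7.884 MeV/nucleon

Σm = 82·m_p + 124·m_n = 82.5986 + 125.074460 = 207.673060 u
Δm = 207.673060 − 205.929482 = 1.743578 u
E_B = 1.743578 × 931.49 = 1624.13 MeV
Per nucleon: 1624.13 / 206 = 7.884 MeV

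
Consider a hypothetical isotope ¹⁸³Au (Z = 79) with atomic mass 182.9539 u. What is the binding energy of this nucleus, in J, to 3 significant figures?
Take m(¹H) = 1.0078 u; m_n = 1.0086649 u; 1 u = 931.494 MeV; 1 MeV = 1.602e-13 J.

The nucleus contains 79 protons and 183 − 79 = 104 neutrons.
Mass of separated nucleons = 79(1.0078) + 104(1.0086649) = 79.6162 + 104.9011496 = 184.5173496 u
Mass defect Δm = 184.5173496 − 182.9539 = 1.5634496 u
E_B = 1.5634496 × 931.494 = 1456.34 MeV
In joules: 1456.34 MeV × 1.602e-13 J/MeV = 2.3331e-10 J

2.33e-10 J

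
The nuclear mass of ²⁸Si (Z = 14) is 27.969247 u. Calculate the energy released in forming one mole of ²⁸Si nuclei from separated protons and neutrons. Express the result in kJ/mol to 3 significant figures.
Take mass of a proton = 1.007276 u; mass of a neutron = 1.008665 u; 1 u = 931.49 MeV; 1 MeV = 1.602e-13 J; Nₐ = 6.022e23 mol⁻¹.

Σm = 14·m_p + 14·m_n = 14.101864 + 14.121310 = 28.223174 u
Δm = 28.223174 − 27.969247 = 0.253927 u
Binding energy = Δm·c² = 0.253927 × 931.49 MeV/u = 236.530 MeV
Per nucleus in joules: 236.530 MeV × 1.602e-13 J/MeV = 3.7892e-11 J
Per mole: 3.7892e-11 J × 6.022e23 mol⁻¹ = 2.2819e+13 J/mol

2.28e+10 kJ/mol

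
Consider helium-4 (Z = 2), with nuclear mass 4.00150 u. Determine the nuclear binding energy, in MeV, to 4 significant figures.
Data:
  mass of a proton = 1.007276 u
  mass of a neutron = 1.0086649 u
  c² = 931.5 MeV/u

With 2 protons and 2 neutrons (A = 4):
Mass of separated nucleons = 2(1.007276) + 2(1.0086649) = 2.014552 + 2.0173298 = 4.0318818 u
Δm = 4.0318818 − 4.00150 = 0.0303818 u
Binding energy = Δm·c² = 0.0303818 × 931.5 MeV/u = 28.3006 MeV

28.30 MeV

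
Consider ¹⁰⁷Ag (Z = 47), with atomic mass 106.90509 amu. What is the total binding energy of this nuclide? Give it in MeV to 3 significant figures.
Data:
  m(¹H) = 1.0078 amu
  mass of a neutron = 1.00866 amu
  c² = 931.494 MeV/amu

914 MeV

Mass of separated nucleons = 47(1.0078) + 60(1.00866) = 47.3666 + 60.51960 = 107.88620 amu
Mass defect Δm = 107.88620 − 106.90509 = 0.98111 amu
E_B = 0.98111 × 931.494 = 913.898 MeV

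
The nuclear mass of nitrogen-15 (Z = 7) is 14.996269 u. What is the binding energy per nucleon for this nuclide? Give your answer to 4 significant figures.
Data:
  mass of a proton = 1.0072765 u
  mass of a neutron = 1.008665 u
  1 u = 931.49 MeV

7.699 MeV/nucleon

Σm = 7·m_p + 8·m_n = 7.0509355 + 8.069320 = 15.1202555 u
Mass defect Δm = 15.1202555 − 14.996269 = 0.1239865 u
Binding energy = Δm·c² = 0.1239865 × 931.49 MeV/u = 115.492 MeV
Per nucleon: 115.492 / 15 = 7.699 MeV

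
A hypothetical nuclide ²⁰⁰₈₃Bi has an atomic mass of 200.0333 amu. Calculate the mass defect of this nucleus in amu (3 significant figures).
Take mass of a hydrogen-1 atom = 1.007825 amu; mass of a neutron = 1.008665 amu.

1.63 amu

Total constituent mass: 83 × 1.007825 + 117 × 1.008665 = 201.663280 amu
Mass defect Δm = 201.663280 − 200.0333 = 1.629980 amu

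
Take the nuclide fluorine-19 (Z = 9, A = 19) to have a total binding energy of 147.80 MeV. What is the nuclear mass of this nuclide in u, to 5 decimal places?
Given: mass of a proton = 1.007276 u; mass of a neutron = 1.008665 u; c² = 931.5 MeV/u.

18.99347 u

Mass defect = 147.80 MeV / (931.5 MeV/u) = 0.1586688 u
Constituent mass = 9(1.007276) + 10(1.008665) = 19.152134 u
Nuclear mass = 19.152134 − 0.1586688 = 18.9934652 u ≈ 18.99347 u (to 5 decimal places)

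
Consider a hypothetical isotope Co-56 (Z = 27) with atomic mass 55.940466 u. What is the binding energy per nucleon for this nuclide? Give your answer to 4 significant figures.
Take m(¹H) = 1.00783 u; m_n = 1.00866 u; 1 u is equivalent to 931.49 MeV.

Mass of separated nucleons = 27(1.00783) + 29(1.00866) = 27.21141 + 29.25114 = 56.46255 u
Mass defect Δm = 56.46255 − 55.940466 = 0.522084 u
E_B = 0.522084 × 931.49 = 486.316 MeV
BE/A = 486.316 MeV / 56 = 8.684 MeV/nucleon

8.684 MeV/nucleon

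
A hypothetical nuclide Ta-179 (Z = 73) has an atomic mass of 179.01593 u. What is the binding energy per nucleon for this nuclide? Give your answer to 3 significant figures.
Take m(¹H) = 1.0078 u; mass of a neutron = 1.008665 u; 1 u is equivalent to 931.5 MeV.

Z = 73, so N = A − Z = 179 − 73 = 106.
Σm = 73·m(¹H) + 106·m_n = 73.5694 + 106.918490 = 180.487890 u
Mass defect Δm = 180.487890 − 179.01593 = 1.471960 u
Converting to energy: 1.471960 u × 931.5 MeV/u = 1371.13 MeV
Per nucleon: 1371.13 / 179 = 7.660 MeV

7.66 MeV/nucleon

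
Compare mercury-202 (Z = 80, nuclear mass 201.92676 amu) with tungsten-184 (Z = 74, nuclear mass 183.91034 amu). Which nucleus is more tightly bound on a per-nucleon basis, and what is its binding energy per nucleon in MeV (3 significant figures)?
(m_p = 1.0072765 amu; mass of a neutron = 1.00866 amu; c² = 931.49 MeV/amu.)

mercury-202: Σm = 80(1.0072765) + 122(1.00866) = 203.6386400 amu; Δm = 1.7118800 amu; E_B = 1594.6 MeV; E_B/A = 7.894 MeV
tungsten-184: Σm = 74(1.0072765) + 110(1.00866) = 185.4910610 amu; Δm = 1.5807210 amu; E_B = 1472.4 MeV; E_B/A = 8.002 MeV
tungsten-184 has the higher binding energy per nucleon, so it is the more tightly bound nucleus.

tungsten-184; 8.00 MeV/nucleon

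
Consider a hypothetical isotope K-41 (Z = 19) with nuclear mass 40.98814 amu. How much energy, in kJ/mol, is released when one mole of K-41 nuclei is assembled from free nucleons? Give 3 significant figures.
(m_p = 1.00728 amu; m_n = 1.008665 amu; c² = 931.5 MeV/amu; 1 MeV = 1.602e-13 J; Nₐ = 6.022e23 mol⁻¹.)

Z = 19, so N = A − Z = 41 − 19 = 22.
Σm = 19·m_p + 22·m_n = 19.13832 + 22.190630 = 41.328950 amu
Mass defect Δm = 41.328950 − 40.98814 = 0.340810 amu
E_B = 0.340810 × 931.5 = 317.465 MeV
Per nucleus in joules: 317.465 MeV × 1.602e-13 J/MeV = 5.0858e-11 J
Per mole: 5.0858e-11 J × 6.022e23 mol⁻¹ = 3.0627e+13 J/mol

3.06e+10 kJ/mol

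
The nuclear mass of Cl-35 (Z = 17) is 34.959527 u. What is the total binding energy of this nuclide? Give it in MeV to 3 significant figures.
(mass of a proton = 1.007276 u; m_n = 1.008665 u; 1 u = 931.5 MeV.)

298 MeV

Z = 17, so N = A − Z = 35 − 17 = 18.
Mass of separated nucleons = 17(1.007276) + 18(1.008665) = 17.123692 + 18.155970 = 35.279662 u
Δm = 35.279662 − 34.959527 = 0.320135 u
E_B = 0.320135 × 931.5 = 298.206 MeV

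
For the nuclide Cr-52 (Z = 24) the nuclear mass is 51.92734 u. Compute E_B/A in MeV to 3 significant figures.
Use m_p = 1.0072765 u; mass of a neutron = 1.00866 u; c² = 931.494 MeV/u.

Σm = 24·m_p + 28·m_n = 24.1746360 + 28.24248 = 52.4171160 u
Δm = 52.4171160 − 51.92734 = 0.4897760 u
E_B = 0.4897760 × 931.494 = 456.223 MeV
Per nucleon: 456.223 / 52 = 8.774 MeV

8.77 MeV/nucleon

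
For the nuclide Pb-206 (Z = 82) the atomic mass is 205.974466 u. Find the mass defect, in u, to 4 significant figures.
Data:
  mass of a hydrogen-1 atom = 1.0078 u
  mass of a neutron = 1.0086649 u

Σm = 82·m(¹H) + 124·m_n = 82.6396 + 125.0744476 = 207.7140476 u
Δm = 207.7140476 − 205.974466 = 1.7395816 u

1.740 u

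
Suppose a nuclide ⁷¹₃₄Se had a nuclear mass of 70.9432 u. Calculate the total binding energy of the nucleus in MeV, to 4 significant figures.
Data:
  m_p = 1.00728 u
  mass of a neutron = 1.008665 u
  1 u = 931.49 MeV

The nucleus contains 34 protons and 71 − 34 = 37 neutrons.
Total constituent mass: 34 × 1.00728 + 37 × 1.008665 = 71.568125 u
The mass defect is 71.568125 − 70.9432 = 0.624925 u.
Converting to energy: 0.624925 u × 931.49 MeV/u = 582.111 MeV

582.1 MeV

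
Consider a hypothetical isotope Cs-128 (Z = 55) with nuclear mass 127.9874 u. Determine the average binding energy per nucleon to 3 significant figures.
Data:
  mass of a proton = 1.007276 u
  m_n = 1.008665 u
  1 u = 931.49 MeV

7.61 MeV/nucleon

Total constituent mass: 55 × 1.007276 + 73 × 1.008665 = 129.032725 u
Mass defect Δm = 129.032725 − 127.9874 = 1.045325 u
E_B = 1.045325 × 931.49 = 973.710 MeV
BE/A = 973.710 MeV / 128 = 7.607 MeV/nucleon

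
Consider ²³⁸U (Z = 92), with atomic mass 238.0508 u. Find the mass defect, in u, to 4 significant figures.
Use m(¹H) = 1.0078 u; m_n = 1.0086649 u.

Σm = 92·m(¹H) + 146·m_n = 92.7176 + 147.2650754 = 239.9826754 u
Δm = 239.9826754 − 238.0508 = 1.9318754 u

1.932 u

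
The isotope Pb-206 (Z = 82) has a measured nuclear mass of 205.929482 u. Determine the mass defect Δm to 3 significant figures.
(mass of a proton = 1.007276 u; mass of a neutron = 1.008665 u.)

1.74 u

The nucleus contains 82 protons and 206 − 82 = 124 neutrons.
Total constituent mass: 82 × 1.007276 + 124 × 1.008665 = 207.671092 u
The mass defect is 207.671092 − 205.929482 = 1.741610 u.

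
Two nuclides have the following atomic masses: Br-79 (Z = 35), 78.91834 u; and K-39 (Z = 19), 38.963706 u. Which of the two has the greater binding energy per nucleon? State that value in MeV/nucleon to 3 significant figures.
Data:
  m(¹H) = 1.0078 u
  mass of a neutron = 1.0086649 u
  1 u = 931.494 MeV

Br-79: Σm = 35(1.0078) + 44(1.0086649) = 79.6542556 u; Δm = 0.7359156 u; E_B = 685.50 MeV; E_B/A = 8.677 MeV
K-39: Σm = 19(1.0078) + 20(1.0086649) = 39.3214980 u; Δm = 0.3577920 u; E_B = 333.28 MeV; E_B/A = 8.546 MeV
Br-79 has the higher binding energy per nucleon, so it is the more tightly bound nucleus.

Br-79; 8.68 MeV/nucleon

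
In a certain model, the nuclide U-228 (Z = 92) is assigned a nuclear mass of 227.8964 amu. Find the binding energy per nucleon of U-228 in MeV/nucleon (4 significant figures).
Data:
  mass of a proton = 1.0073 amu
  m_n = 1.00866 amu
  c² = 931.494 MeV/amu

Mass of separated nucleons = 92(1.0073) + 136(1.00866) = 92.6716 + 137.17776 = 229.84936 amu
Mass defect Δm = 229.84936 − 227.8964 = 1.95296 amu
Converting to energy: 1.95296 amu × 931.494 MeV/amu = 1819.17 MeV
Dividing by A = 228 gives 7.979 MeV per nucleon.

7.979 MeV/nucleon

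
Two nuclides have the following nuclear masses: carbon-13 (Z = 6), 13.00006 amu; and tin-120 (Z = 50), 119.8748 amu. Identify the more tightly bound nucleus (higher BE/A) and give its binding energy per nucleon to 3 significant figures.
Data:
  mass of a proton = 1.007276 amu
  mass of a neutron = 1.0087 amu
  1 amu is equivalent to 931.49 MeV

tin-120; 8.52 MeV/nucleon

carbon-13: Σm = 6(1.007276) + 7(1.0087) = 13.104556 amu; Δm = 0.104496 amu; E_B = 97.337 MeV; E_B/A = 7.487 MeV
tin-120: Σm = 50(1.007276) + 70(1.0087) = 120.972800 amu; Δm = 1.098000 amu; E_B = 1022.8 MeV; E_B/A = 8.523 MeV
tin-120 has the higher binding energy per nucleon, so it is the more tightly bound nucleus.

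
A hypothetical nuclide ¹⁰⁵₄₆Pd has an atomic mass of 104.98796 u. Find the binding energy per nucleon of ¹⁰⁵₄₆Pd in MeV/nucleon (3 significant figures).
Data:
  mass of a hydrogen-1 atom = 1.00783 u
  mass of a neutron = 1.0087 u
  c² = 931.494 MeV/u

Z = 46, so N = A − Z = 105 − 46 = 59.
Mass of separated nucleons = 46(1.00783) + 59(1.0087) = 46.36018 + 59.5133 = 105.87348 u
Mass defect Δm = 105.87348 − 104.98796 = 0.88552 u
Binding energy = Δm·c² = 0.88552 × 931.494 MeV/u = 824.857 MeV
Per nucleon: 824.857 / 105 = 7.856 MeV

7.86 MeV/nucleon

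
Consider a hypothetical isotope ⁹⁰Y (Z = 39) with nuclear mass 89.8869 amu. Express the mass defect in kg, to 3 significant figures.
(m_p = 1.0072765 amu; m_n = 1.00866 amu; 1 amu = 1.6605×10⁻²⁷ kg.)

1.39e-27 kg

The nucleus contains 39 protons and 90 − 39 = 51 neutrons.
Total constituent mass: 39 × 1.0072765 + 51 × 1.00866 = 90.7254435 amu
Mass defect Δm = 90.7254435 − 89.8869 = 0.8385435 amu
In SI units: 0.8385435 amu × 1.6605×10⁻²⁷ kg/amu = 1.3924e-27 kg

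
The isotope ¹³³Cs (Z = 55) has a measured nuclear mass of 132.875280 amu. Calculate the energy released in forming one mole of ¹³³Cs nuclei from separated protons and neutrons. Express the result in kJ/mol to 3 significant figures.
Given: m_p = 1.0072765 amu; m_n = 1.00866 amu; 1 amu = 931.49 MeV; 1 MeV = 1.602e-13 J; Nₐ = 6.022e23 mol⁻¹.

With 55 protons and 78 neutrons (A = 133):
Mass of separated nucleons = 55(1.0072765) + 78(1.00866) = 55.4002075 + 78.67548 = 134.0756875 amu
Δm = 134.0756875 − 132.875280 = 1.2004075 amu
Binding energy = Δm·c² = 1.2004075 × 931.49 MeV/amu = 1118.17 MeV
Per nucleus in joules: 1118.17 MeV × 1.602e-13 J/MeV = 1.7913e-10 J
Per mole: 1.7913e-10 J × 6.022e23 mol⁻¹ = 1.0787e+14 J/mol

1.08e+11 kJ/mol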